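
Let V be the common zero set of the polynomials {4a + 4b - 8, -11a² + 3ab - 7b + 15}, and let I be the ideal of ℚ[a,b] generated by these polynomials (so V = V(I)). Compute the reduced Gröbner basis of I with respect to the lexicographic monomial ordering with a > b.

G = {a + b - 2, b² - 43/14b + 29/14}

f_1 = 4a + 4b - 8, LT = a.
f_2 = -11a² + 3ab - 7b + 15, LT = a².

S(f_1,f_2): lcm = a². S = 14/11ab - 2a - 7/11b + 15/11.
  leading term ab: subtract (7/22b)·f_1 from 14/11ab - 2a - 7/11b + 15/11 → -2a - 14/11b² + 21/11b + 15/11
  leading term a: subtract (-½)·f_1 from -2a - 14/11b² + 21/11b + 15/11 → -14/11b² + 43/11b - 29/11
  leading term b²: no divisor's leading term divides it; move -14/11b² to the remainder.
  leading term b: no divisor's leading term divides it; move 43/11b to the remainder.
  leading term 1: no divisor's leading term divides it; move -29/11 to the remainder.
  remainder -14/11b² + 43/11b - 29/11 ≠ 0; add g_3 = -14/11b² + 43/11b - 29/11 to the basis.

The other S-polynomials (S(f_1,g_3), S(f_2,g_3)) all reduce to 0 modulo the current basis, so we have a Gröbner basis.
Inter-reduce: drop elements whose leading term is divisible by another's, tail-reduce, and make monic.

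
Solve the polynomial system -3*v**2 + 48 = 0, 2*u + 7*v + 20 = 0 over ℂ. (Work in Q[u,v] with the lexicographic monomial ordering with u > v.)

Compute a lex Gröbner basis by Buchberger's algorithm.
f_1 = -3*v**2 + 48, LT = v**2.
f_2 = 2*u + 7*v + 20, LT = u.

The S-polynomials (S(f_1,f_2)) all reduce to 0 modulo the current basis, so we have a Gröbner basis.
Inter-reduce: drop elements whose leading term is divisible by another's, tail-reduce, and make monic.
Reduced Gröbner basis: {u + 7/2*v + 10, v**2 - 16}.

A lex Gröbner basis eliminates variables successively. Here v**2 - 16 depends only on v, with roots {-4, 4}; lifting each root through the earlier basis elements recovers the full solutions.
  v = -4: the earlier basis element becomes u - 4 = 0, giving u = 4 — point (4, -4).
  v = 4: the earlier basis element becomes u + 24 = 0, giving u = -24 — point (-24, 4).
Each listed point satisfies every original equation (direct substitution).

{(4, -4), (-24, 4)}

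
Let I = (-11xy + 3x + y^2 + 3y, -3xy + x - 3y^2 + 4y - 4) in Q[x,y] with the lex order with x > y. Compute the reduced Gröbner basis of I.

G = {x - 18y^2 + 35/2y - 22, y^3 - 5/4y^2 + 53/36y - 1/3}

f_1 = -11xy + 3x + y^2 + 3y, LT = xy.
f_2 = -3xy + x - 3y^2 + 4y - 4, LT = xy.

S(f_1,f_2): lcm = xy. S = 2/33x - 12/11y^2 + 35/33y - 4/3.
  leading term x: no divisor's leading term divides it; move 2/33x to the remainder.
  leading term y^2: no divisor's leading term divides it; move -12/11y^2 to the remainder.
  leading term y: no divisor's leading term divides it; move 35/33y to the remainder.
  leading term 1: no divisor's leading term divides it; move -4/3 to the remainder.
  remainder 2/33x - 12/11y^2 + 35/33y - 4/3 ≠ 0; add g_3 = 2/33x - 12/11y^2 + 35/33y - 4/3 to the basis.

S(f_1,g_3): lcm = xy. S = -3/11x + 18y^3 - 387/22y^2 + 239/11y.
  leading term x: subtract (-9/2)·g_3 from -3/11x + 18y^3 - 387/22y^2 + 239/11y → 18y^3 - 45/2y^2 + 53/2y - 6
  leading term y^3: no divisor's leading term divides it; move 18y^3 to the remainder.
  leading term y^2: no divisor's leading term divides it; move -45/2y^2 to the remainder.
  leading term y: no divisor's leading term divides it; move 53/2y to the remainder.
  leading term 1: no divisor's leading term divides it; move -6 to the remainder.
  remainder 18y^3 - 45/2y^2 + 53/2y - 6 ≠ 0; add g_4 = 18y^3 - 45/2y^2 + 53/2y - 6 to the basis.

The other S-polynomials (S(f_2,g_3), S(f_1,g_4), S(f_2,g_4), S(g_3,g_4)) all reduce to 0 modulo the current basis, so we have a Gröbner basis.
Inter-reduce: drop elements whose leading term is divisible by another's, tail-reduce, and make monic.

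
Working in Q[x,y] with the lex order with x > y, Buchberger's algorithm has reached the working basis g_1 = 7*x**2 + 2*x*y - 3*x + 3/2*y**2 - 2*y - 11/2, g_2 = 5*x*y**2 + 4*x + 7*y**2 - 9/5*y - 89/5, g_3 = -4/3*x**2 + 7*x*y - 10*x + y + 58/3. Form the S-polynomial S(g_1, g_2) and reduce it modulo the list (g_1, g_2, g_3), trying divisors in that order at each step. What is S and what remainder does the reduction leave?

lcm(LM(g_1), LM(g_2)) = x**2*y**2.
S = (lcm/LT(g_1))·g_1 − (lcm/LT(g_2))·g_2 = -4/5*x**2 + 2/7*x*y**3 - 64/35*x*y**2 + 9/25*x*y + 89/25*x + 3/14*y**4 - 2/7*y**3 - 11/14*y**2.
Reduce S modulo (g_1, g_2, g_3) in that order:
  leading term x**2: subtract (-4/35)·g_1 from -4/5*x**2 + 2/7*x*y**3 - 64/35*x*y**2 + 9/25*x*y + 89/25*x + 3/14*y**4 - 2/7*y**3 - 11/14*y**2 → 2/7*x*y**3 - 64/35*x*y**2 + 103/175*x*y + 563/175*x + 3/14*y**4 - 2/7*y**3 - 43/70*y**2 - 8/35*y - 22/35
  leading term x*y**3: subtract (2/35*y)·g_2 from 2/7*x*y**3 - 64/35*x*y**2 + 103/175*x*y + 563/175*x + 3/14*y**4 - 2/7*y**3 - 43/70*y**2 - 8/35*y - 22/35 → -64/35*x*y**2 + 9/25*x*y + 563/175*x + 3/14*y**4 - 24/35*y**3 - 179/350*y**2 + 138/175*y - 22/35
  leading term x*y**2: subtract (-64/175)·g_2 from -64/35*x*y**2 + 9/25*x*y + 563/175*x + 3/14*y**4 - 24/35*y**3 - 179/350*y**2 + 138/175*y - 22/35 → 9/25*x*y + 117/25*x + 3/14*y**4 - 24/35*y**3 + 717/350*y**2 + 114/875*y - 6246/875
  leading term x*y: no divisor's leading term divides it; move 9/25*x*y to the remainder.
  leading term x: no divisor's leading term divides it; move 117/25*x to the remainder.
  leading term y**4: no divisor's leading term divides it; move 3/14*y**4 to the remainder.
  leading term y**3: no divisor's leading term divides it; move -24/35*y**3 to the remainder.
  leading term y**2: no divisor's leading term divides it; move 717/350*y**2 to the remainder.
  leading term y: no divisor's leading term divides it; move 114/875*y to the remainder.
  leading term 1: no divisor's leading term divides it; move -6246/875 to the remainder.
The remainder 9/25*x*y + 117/25*x + 3/14*y**4 - 24/35*y**3 + 717/350*y**2 + 114/875*y - 6246/875 is nonzero, so it would be added as the next basis element.

S(g_1, g_2) = -4/5*x**2 + 2/7*x*y**3 - 64/35*x*y**2 + 9/25*x*y + 89/25*x + 3/14*y**4 - 2/7*y**3 - 11/14*y**2; remainder on division = 9/25*x*y + 117/25*x + 3/14*y**4 - 24/35*y**3 + 717/350*y**2 + 114/875*y - 6246/875.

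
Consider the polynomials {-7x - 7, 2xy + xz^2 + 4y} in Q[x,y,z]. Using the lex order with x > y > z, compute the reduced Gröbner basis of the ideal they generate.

G = {x + 1, y - 1/2z^2}

f_1 = -7x - 7, LT = x.
f_2 = 2xy + xz^2 + 4y, LT = xy.

S(f_1,f_2): lcm = xy. S = -1/2xz^2 - y.
  leading term xz^2: subtract (1/14z^2)·f_1 from -1/2xz^2 - y → -y + 1/2z^2
  leading term y: no divisor's leading term divides it; move -y to the remainder.
  leading term z^2: no divisor's leading term divides it; move 1/2z^2 to the remainder.
  remainder -y + 1/2z^2 ≠ 0; add g_3 = -y + 1/2z^2 to the basis.

S(f_1,g_3): leading monomials are coprime, so the S-polynomial reduces to 0 (Buchberger's first criterion).
S(f_2,g_3): lcm = xy. S = xz^2 + 2y.
  leading term xz^2: subtract (-1/7z^2)·f_1 from xz^2 + 2y → 2y - z^2
  leading term y: subtract (-2)·g_3 from 2y - z^2 → 0
  remainder 0.

Every S-polynomial of the final basis reduces to 0, so we have a Gröbner basis.
Inter-reduce: drop elements whose leading term is divisible by another's, tail-reduce, and make monic.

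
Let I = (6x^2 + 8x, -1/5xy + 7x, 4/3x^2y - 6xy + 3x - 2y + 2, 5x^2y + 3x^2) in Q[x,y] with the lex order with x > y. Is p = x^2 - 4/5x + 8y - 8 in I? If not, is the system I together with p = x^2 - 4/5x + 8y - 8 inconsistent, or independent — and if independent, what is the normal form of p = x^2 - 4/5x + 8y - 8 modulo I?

First compute the reduced Gröbner basis of I by Buchberger's algorithm.
f_1 = 6x^2 + 8x, LT = x^2.
f_2 = -1/5xy + 7x, LT = xy.
f_3 = 4/3x^2y - 6xy + 3x - 2y + 2, LT = x^2y.
f_4 = 5x^2y + 3x^2, LT = x^2y.

S(f_1,f_2): lcm = x^2y. S = 35x^2 + 4/3xy.
  leading term x^2: subtract (35/6)·f_1 from 35x^2 + 4/3xy → 4/3xy - 140/3x
  leading term xy: subtract (-20/3)·f_2 from 4/3xy - 140/3x → 0
  remainder 0.

S(f_1,f_3): lcm = x^2y. S = 35/6xy - 9/4x + 3/2y - 3/2.
  leading term xy: subtract (-175/6)·f_2 from 35/6xy - 9/4x + 3/2y - 3/2 → 2423/12x + 3/2y - 3/2
  leading term x: no divisor's leading term divides it; move 2423/12x to the remainder.
  leading term y: no divisor's leading term divides it; move 3/2y to the remainder.
  leading term 1: no divisor's leading term divides it; move -3/2 to the remainder.
  remainder 2423/12x + 3/2y - 3/2 ≠ 0; add h_5 = 2423/12x + 3/2y - 3/2 to the basis.

S(f_1,f_4): lcm = x^2y. S = -3/5x^2 + 4/3xy.
  leading term x^2: subtract (-1/10)·f_1 from -3/5x^2 + 4/3xy → 4/3xy + 4/5x
  leading term xy: subtract (-20/3)·f_2 from 4/3xy + 4/5x → 712/15x
  leading term x: subtract (2848/12115)·h_5 from 712/15x → -4272/12115y + 4272/12115
  leading term y: no divisor's leading term divides it; move -4272/12115y to the remainder.
  leading term 1: no divisor's leading term divides it; move 4272/12115 to the remainder.
  remainder -4272/12115y + 4272/12115 ≠ 0; add h_6 = -4272/12115y + 4272/12115 to the basis.

S(f_2,f_3): lcm = x^2y. S = -35x^2 + 9/2xy - 9/4x + 3/2y - 3/2.
  leading term x^2: subtract (-35/6)·f_1 from -35x^2 + 9/2xy - 9/4x + 3/2y - 3/2 → 9/2xy + 533/12x + 3/2y - 3/2
  leading term xy: subtract (-45/2)·f_2 from 9/2xy + 533/12x + 3/2y - 3/2 → 2423/12x + 3/2y - 3/2
  leading term x: subtract (1)·h_5 from 2423/12x + 3/2y - 3/2 → 0
  remainder 0.

S(f_2,f_4): lcm = x^2y. S = -178/5x^2.
  leading term x^2: subtract (-89/15)·f_1 from -178/5x^2 → 712/15x
  leading term x: subtract (2848/12115)·h_5 from 712/15x → -4272/12115y + 4272/12115
  leading term y: subtract (1)·h_6 from -4272/12115y + 4272/12115 → 0
  remainder 0.

S(f_3,f_4): lcm = x^2y. S = -3/5x^2 - 9/2xy + 9/4x - 3/2y + 3/2.
  leading term x^2: subtract (-1/10)·f_1 from -3/5x^2 - 9/2xy + 9/4x - 3/2y + 3/2 → -9/2xy + 61/20x - 3/2y + 3/2
  leading term xy: subtract (45/2)·f_2 from -9/2xy + 61/20x - 3/2y + 3/2 → -3089/20x - 3/2y + 3/2
  leading term x: subtract (-9267/12115)·h_5 from -3089/20x - 3/2y + 3/2 → -4272/12115y + 4272/12115
  leading term y: subtract (1)·h_6 from -4272/12115y + 4272/12115 → 0
  remainder 0.

S(f_1,h_5): lcm = x^2. S = -18/2423xy + 9746/7269x.
  leading term xy: subtract (90/2423)·f_2 from -18/2423xy + 9746/7269x → 7856/7269x
  leading term x: subtract (31424/5870929)·h_5 from 7856/7269x → -47136/5870929y + 47136/5870929
  leading term y: subtract (4910/215647)·h_6 from -47136/5870929y + 47136/5870929 → 0
  remainder 0.

S(f_2,h_5): lcm = xy. S = -35x - 18/2423y^2 + 18/2423y.
  leading term x: subtract (-420/2423)·h_5 from -35x - 18/2423y^2 + 18/2423y → -18/2423y^2 + 648/2423y - 630/2423
  leading term y^2: subtract (15/712y)·h_6 from -18/2423y^2 + 648/2423y - 630/2423 → 630/2423y - 630/2423
  leading term y: subtract (-525/712)·h_6 from 630/2423y - 630/2423 → 0
  remainder 0.

S(f_3,h_5): lcm = x^2y. S = -18/2423xy^2 - 21771/4846xy + 9/4x - 3/2y + 3/2.
  leading term xy^2: subtract (90/2423y)·f_2 from -18/2423xy^2 - 21771/4846xy + 9/4x - 3/2y + 3/2 → -23031/4846xy + 9/4x - 3/2y + 3/2
  leading term xy: subtract (115155/4846)·f_2 from -23031/4846xy + 9/4x - 3/2y + 3/2 → -1590363/9692x - 3/2y + 3/2
  leading term x: subtract (-4771089/5870929)·h_5 from -1590363/9692x - 3/2y + 3/2 → -1649760/5870929y + 1649760/5870929
  leading term y: subtract (171850/215647)·h_6 from -1649760/5870929y + 1649760/5870929 → 0
  remainder 0.

S(f_4,h_5): lcm = x^2y. S = 3/5x^2 - 18/2423xy^2 + 18/2423xy.
  leading term x^2: subtract (1/10)·f_1 from 3/5x^2 - 18/2423xy^2 + 18/2423xy → -18/2423xy^2 + 18/2423xy - 4/5x
  leading term xy^2: subtract (90/2423y)·f_2 from -18/2423xy^2 + 18/2423xy - 4/5x → -612/2423xy - 4/5x
  leading term xy: subtract (3060/2423)·f_2 from -612/2423xy - 4/5x → -116792/12115x
  leading term x: subtract (-1401504/29354645)·h_5 from -116792/12115x → 2102256/29354645y - 2102256/29354645
  leading term y: subtract (-43797/215647)·h_6 from 2102256/29354645y - 2102256/29354645 → 0
  remainder 0.

S(f_1,h_6): leading monomials are coprime, so the S-polynomial reduces to 0 (Buchberger's first criterion).
S(f_2,h_6): lcm = xy. S = -34x.
  leading term x: subtract (-408/2423)·h_5 from -34x → 612/2423y - 612/2423
  leading term y: subtract (-255/356)·h_6 from 612/2423y - 612/2423 → 0
  remainder 0.

S(f_3,h_6): lcm = x^2y. S = x^2 - 9/2xy + 9/4x - 3/2y + 3/2.
  leading term x^2: subtract (1/6)·f_1 from x^2 - 9/2xy + 9/4x - 3/2y + 3/2 → -9/2xy + 11/12x - 3/2y + 3/2
  leading term xy: subtract (45/2)·f_2 from -9/2xy + 11/12x - 3/2y + 3/2 → -1879/12x - 3/2y + 3/2
  leading term x: subtract (-1879/2423)·h_5 from -1879/12x - 3/2y + 3/2 → -816/2423y + 816/2423
  leading term y: subtract (85/89)·h_6 from -816/2423y + 816/2423 → 0
  remainder 0.

S(f_4,h_6): lcm = x^2y. S = 8/5x^2.
  leading term x^2: subtract (4/15)·f_1 from 8/5x^2 → -32/15x
  leading term x: subtract (-128/12115)·h_5 from -32/15x → 192/12115y - 192/12115
  leading term y: subtract (-4/89)·h_6 from 192/12115y - 192/12115 → 0
  remainder 0.

S(h_5,h_6): leading monomials are coprime, so the S-polynomial reduces to 0 (Buchberger's first criterion).
Every S-polynomial of the final basis reduces to 0, so we have a Gröbner basis.
Inter-reduce: drop elements whose leading term is divisible by another's, tail-reduce, and make monic.
Reduced Gröbner basis: {x, y - 1}.
Label its elements g_1 = x, g_2 = y - 1.

Reduce p = x^2 - 4/5x + 8y - 8 modulo G:
  leading term x^2: subtract (x)·g_1 from x^2 - 4/5x + 8y - 8 → -4/5x + 8y - 8
  leading term x: subtract (-4/5)·g_1 from -4/5x + 8y - 8 → 8y - 8
  leading term y: subtract (8)·g_2 from 8y - 8 → 0
  normal form = 0.
Since the normal form is 0, p ∈ I.

Ideal membership is decidable via reduction modulo a Gröbner basis.

x^2 - 4/5x + 8y - 8 lies in I (it reduces to 0).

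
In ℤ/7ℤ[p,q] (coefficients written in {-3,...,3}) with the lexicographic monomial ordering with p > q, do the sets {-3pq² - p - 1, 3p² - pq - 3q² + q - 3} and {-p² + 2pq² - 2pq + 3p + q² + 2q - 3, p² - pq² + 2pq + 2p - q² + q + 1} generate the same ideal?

Equality of ideals is decidable: compute both reduced Gröbner bases (unique for the ordering) and check whether they agree.
Buchberger on the first generating set:
f_1 = -3pq² - p - 1, LT = pq².
f_2 = 3p² - pq - 3q² + q - 3, LT = p².

S(f_1,f_2): lcm = p²q². S = -2p² - 2pq³ - 2p + q⁴ + 2q³ + q².
  leading term p²: subtract (-3)·f_2 from -2p² - 2pq³ - 2p + q⁴ + 2q³ + q² → -2pq³ - 3pq - 2p + q⁴ + 2q³ - q² + 3q - 2
  leading term pq³: subtract (3q)·f_1 from -2pq³ - 3pq - 2p + q⁴ + 2q³ - q² + 3q - 2 → -2p + q⁴ + 2q³ - q² - q - 2
  leading term p: no divisor's leading term divides it; move -2p to the remainder.
  leading term q⁴: no divisor's leading term divides it; move q⁴ to the remainder.
  leading term q³: no divisor's leading term divides it; move 2q³ to the remainder.
  leading term q²: no divisor's leading term divides it; move -q² to the remainder.
  leading term q: no divisor's leading term divides it; move -q to the remainder.
  leading term 1: no divisor's leading term divides it; move -2 to the remainder.
  remainder -2p + q⁴ + 2q³ - q² - q - 2 ≠ 0; add g_3 = -2p + q⁴ + 2q³ - q² - q - 2 to the basis.

S(f_1,g_3): lcm = pq². S = -2p - 3q⁶ + q⁵ + 3q⁴ + 3q³ - q² - 2.
  leading term p: subtract (1)·g_3 from -2p - 3q⁶ + q⁵ + 3q⁴ + 3q³ - q² - 2 → -3q⁶ + q⁵ + 2q⁴ + q³ + q
  leading term q⁶: no divisor's leading term divides it; move -3q⁶ to the remainder.
  leading term q⁵: no divisor's leading term divides it; move q⁵ to the remainder.
  leading term q⁴: no divisor's leading term divides it; move 2q⁴ to the remainder.
  leading term q³: no divisor's leading term divides it; move q³ to the remainder.
  leading term q: no divisor's leading term divides it; move q to the remainder.
  remainder -3q⁶ + q⁵ + 2q⁴ + q³ + q ≠ 0; add g_4 = -3q⁶ + q⁵ + 2q⁴ + q³ + q to the basis.

The other S-polynomials (S(f_2,g_3), S(f_1,g_4), S(f_2,g_4), S(g_3,g_4)) all reduce to 0 modulo the current basis, so we have a Gröbner basis.
Inter-reduce: drop elements whose leading term is divisible by another's, tail-reduce, and make monic.
Reduced Gröbner basis: {p + 3q⁴ - q³ - 3q² - 3q + 1, q⁶ + 2q⁵ - 3q⁴ + 2q³ + 2q}.

Buchberger on the second generating set:
h_1 = -p² + 2pq² - 2pq + 3p + q² + 2q - 3, LT = p².
h_2 = p² - pq² + 2pq + 2p - q² + q + 1, LT = p².

S(h_1,h_2): lcm = p². S = -pq² + 2p - 3q + 2.
  leading term pq²: no divisor's leading term divides it; move -pq² to the remainder.
  leading term p: no divisor's leading term divides it; move 2p to the remainder.
  leading term q: no divisor's leading term divides it; move -3q to the remainder.
  leading term 1: no divisor's leading term divides it; move 2 to the remainder.
  remainder -pq² + 2p - 3q + 2 ≠ 0; add k_3 = -pq² + 2p - 3q + 2 to the basis.

S(h_1,k_3): lcm = p²q². S = 2p² - 2pq⁴ + 2pq³ - 3pq² - 3pq + 2p - q⁴ - 2q³ + 3q².
  leading term p²: subtract (-2)·h_1 from 2p² - 2pq⁴ + 2pq³ - 3pq² - 3pq + 2p - q⁴ - 2q³ + 3q² → -2pq⁴ + 2pq³ + pq² + p - q⁴ - 2q³ - 2q² - 3q + 1
  leading term pq⁴: subtract (2q²)·k_3 from -2pq⁴ + 2pq³ + pq² + p - q⁴ - 2q³ - 2q² - 3q + 1 → 2pq³ - 3pq² + p - q⁴ - 3q³ + q² - 3q + 1
  leading term pq³: subtract (-2q)·k_3 from 2pq³ - 3pq² + p - q⁴ - 3q³ + q² - 3q + 1 → -3pq² - 3pq + p - q⁴ - 3q³ + 2q² + q + 1
  leading term pq²: subtract (3)·k_3 from -3pq² - 3pq + p - q⁴ - 3q³ + 2q² + q + 1 → -3pq + 2p - q⁴ - 3q³ + 2q² + 3q + 2
  leading term pq: no divisor's leading term divides it; move -3pq to the remainder.
  leading term p: no divisor's leading term divides it; move 2p to the remainder.
  leading term q⁴: no divisor's leading term divides it; move -q⁴ to the remainder.
  leading term q³: no divisor's leading term divides it; move -3q³ to the remainder.
  leading term q²: no divisor's leading term divides it; move 2q² to the remainder.
  leading term q: no divisor's leading term divides it; move 3q to the remainder.
  leading term 1: no divisor's leading term divides it; move 2 to the remainder.
  remainder -3pq + 2p - q⁴ - 3q³ + 2q² + 3q + 2 ≠ 0; add k_4 = -3pq + 2p - q⁴ - 3q³ + 2q² + 3q + 2 to the basis.

S(k_3,k_4): lcm = pq². S = 3pq - 2p + 2q⁵ - q⁴ + 3q³ + q² - q - 2.
  leading term pq: subtract (-1)·k_4 from 3pq - 2p + 2q⁵ - q⁴ + 3q³ + q² - q - 2 → 2q⁵ - 2q⁴ + 3q² + 2q
  leading term q⁵: no divisor's leading term divides it; move 2q⁵ to the remainder.
  leading term q⁴: no divisor's leading term divides it; move -2q⁴ to the remainder.
  leading term q²: no divisor's leading term divides it; move 3q² to the remainder.
  leading term q: no divisor's leading term divides it; move 2q to the remainder.
  remainder 2q⁵ - 2q⁴ + 3q² + 2q ≠ 0; add k_5 = 2q⁵ - 2q⁴ + 3q² + 2q to the basis.

The other S-polynomials (S(h_2,k_3), S(h_1,k_4), S(h_2,k_4), S(h_1,k_5), S(h_2,k_5), S(k_3,k_5), S(k_4,k_5)) all reduce to 0 modulo the current basis, so we have a Gröbner basis.
Inter-reduce: drop elements whose leading term is divisible by another's, tail-reduce, and make monic.
Reduced Gröbner basis: {p² - p - 3q⁴ - 2q³ - 2q² - q - 2, pq - 3p - 2q⁴ + q³ - 3q² - q - 3, q⁵ - q⁴ - 2q² + q}.

Since the reduced bases disagree, the two ideals are not the same.

No, the ideals differ.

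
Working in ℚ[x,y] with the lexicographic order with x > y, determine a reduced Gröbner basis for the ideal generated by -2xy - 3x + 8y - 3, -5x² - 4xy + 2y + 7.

G = {x - 28/75y² - 128/75y + 27/25, y³ + 85/14y² - 27/4y - 9/28}

f_1 = -2xy - 3x + 8y - 3, LT = xy.
f_2 = -5x² - 4xy + 2y + 7, LT = x².

S(f_1,f_2): lcm = x²y. S = 3/2x² - ⅘xy² - 4xy + 3/2x + ⅖y² + 7/5y.
  leading term x²: subtract (-3/10)·f_2 from 3/2x² - ⅘xy² - 4xy + 3/2x + ⅖y² + 7/5y → -⅘xy² - 26/5xy + 3/2x + ⅖y² + 2y + 21/10
  leading term xy²: subtract (⅖y)·f_1 from -⅘xy² - 26/5xy + 3/2x + ⅖y² + 2y + 21/10 → -4xy + 3/2x - 14/5y² + 16/5y + 21/10
  leading term xy: subtract (2)·f_1 from -4xy + 3/2x - 14/5y² + 16/5y + 21/10 → 15/2x - 14/5y² - 64/5y + 81/10
  leading term x: no divisor's leading term divides it; move 15/2x to the remainder.
  leading term y²: no divisor's leading term divides it; move -14/5y² to the remainder.
  leading term y: no divisor's leading term divides it; move -64/5y to the remainder.
  leading term 1: no divisor's leading term divides it; move 81/10 to the remainder.
  remainder 15/2x - 14/5y² - 64/5y + 81/10 ≠ 0; add g_3 = 15/2x - 14/5y² - 64/5y + 81/10 to the basis.

S(f_1,g_3): lcm = xy. S = 3/2x + 28/75y³ + 128/75y² - 127/25y + 3/2.
  leading term x: subtract (⅕)·g_3 from 3/2x + 28/75y³ + 128/75y² - 127/25y + 3/2 → 28/75y³ + 34/15y² - 63/25y - 3/25
  leading term y³: no divisor's leading term divides it; move 28/75y³ to the remainder.
  leading term y²: no divisor's leading term divides it; move 34/15y² to the remainder.
  leading term y: no divisor's leading term divides it; move -63/25y to the remainder.
  leading term 1: no divisor's leading term divides it; move -3/25 to the remainder.
  remainder 28/75y³ + 34/15y² - 63/25y - 3/25 ≠ 0; add g_4 = 28/75y³ + 34/15y² - 63/25y - 3/25 to the basis.

The other S-polynomials (S(f_2,g_3), S(f_1,g_4), S(f_2,g_4), S(g_3,g_4)) all reduce to 0 modulo the current basis, so we have a Gröbner basis.
Inter-reduce: drop elements whose leading term is divisible by another's, tail-reduce, and make monic.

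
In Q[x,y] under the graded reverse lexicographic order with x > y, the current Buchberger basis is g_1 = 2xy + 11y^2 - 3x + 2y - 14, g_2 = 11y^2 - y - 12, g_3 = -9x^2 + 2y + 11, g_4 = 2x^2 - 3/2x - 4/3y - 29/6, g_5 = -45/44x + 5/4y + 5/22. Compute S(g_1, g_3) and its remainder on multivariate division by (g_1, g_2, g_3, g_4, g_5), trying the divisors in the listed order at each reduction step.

S(g_1, g_3) = 11/2xy^2 - 3/2x^2 + xy + 2/9y^2 - 7x + 11/9y; remainder on division = 37/198y + 37/198.

lcm(LM(g_1), LM(g_3)) = x^2y.
S = (lcm/LT(g_1))·g_1 − (lcm/LT(g_3))·g_3 = 11/2xy^2 - 3/2x^2 + xy + 2/9y^2 - 7x + 11/9y.
Reduce S modulo (g_1, g_2, g_3, g_4, g_5) in that order:
  leading term xy^2: subtract (11/4y)·g_1 from 11/2xy^2 - 3/2x^2 + xy + 2/9y^2 - 7x + 11/9y → -121/4y^3 - 3/2x^2 + 37/4xy - 95/18y^2 - 7x + 715/18y
  leading term y^3: subtract (-11/4y)·g_2 from -121/4y^3 - 3/2x^2 + 37/4xy - 95/18y^2 - 7x + 715/18y → -3/2x^2 + 37/4xy - 289/36y^2 - 7x + 121/18y
  leading term x^2: subtract (1/6)·g_3 from -3/2x^2 + 37/4xy - 289/36y^2 - 7x + 121/18y → 37/4xy - 289/36y^2 - 7x + 115/18y - 11/6
  leading term xy: subtract (37/8)·g_1 from 37/4xy - 289/36y^2 - 7x + 115/18y - 11/6 → -4241/72y^2 + 55/8x - 103/36y + 755/12
  leading term y^2: subtract (-4241/792)·g_2 from -4241/72y^2 + 55/8x - 103/36y + 755/12 → 55/8x - 723/88y - 59/44
  leading term x: subtract (-121/18)·g_5 from 55/8x - 723/88y - 59/44 → 37/198y + 37/198
  leading term y: no divisor's leading term divides it; move 37/198y to the remainder.
  leading term 1: no divisor's leading term divides it; move 37/198 to the remainder.
The remainder 37/198y + 37/198 is nonzero, so it would be added as the next basis element.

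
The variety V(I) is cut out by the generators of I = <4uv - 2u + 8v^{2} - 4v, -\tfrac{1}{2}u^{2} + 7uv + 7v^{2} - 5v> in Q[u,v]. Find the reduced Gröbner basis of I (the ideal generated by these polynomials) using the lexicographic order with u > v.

Buchberger's algorithm terminates because the ascending chain of leading-term ideals stabilizes.

f_1 = 4uv - 2u + 8v^{2} - 4v, LT = uv.
f_2 = -\tfrac{1}{2}u^{2} + 7uv + 7v^{2} - 5v, LT = u^{2}.

S(f_1,f_2): lcm = u^{2}v. S = -\tfrac{1}{2}u^{2} + 16uv^{2} - uv + 14v^{3} - 10v^{2}.
  leading term u^{2}: subtract (1)·f_2 from -\tfrac{1}{2}u^{2} + 16uv^{2} - uv + 14v^{3} - 10v^{2} → 16uv^{2} - 8uv + 14v^{3} - 17v^{2} + 5v
  leading term uv^{2}: subtract (4v)·f_1 from 16uv^{2} - 8uv + 14v^{3} - 17v^{2} + 5v → -18v^{3} - v^{2} + 5v
  leading term v^{3}: no divisor's leading term divides it; move -18v^{3} to the remainder.
  leading term v^{2}: no divisor's leading term divides it; move -v^{2} to the remainder.
  leading term v: no divisor's leading term divides it; move 5v to the remainder.
  remainder -18v^{3} - v^{2} + 5v ≠ 0; add g_3 = -18v^{3} - v^{2} + 5v to the basis.

The other S-polynomials (S(f_1,g_3), S(f_2,g_3)) all reduce to 0 modulo the current basis, so we have a Gröbner basis.

G = {u^{2} - 7u + 14v^{2} - 4v, uv - \tfrac{1}{2}u + 2v^{2} - v, v^{3} + \tfrac{1}{18}v^{2} - \tfrac{5}{18}v}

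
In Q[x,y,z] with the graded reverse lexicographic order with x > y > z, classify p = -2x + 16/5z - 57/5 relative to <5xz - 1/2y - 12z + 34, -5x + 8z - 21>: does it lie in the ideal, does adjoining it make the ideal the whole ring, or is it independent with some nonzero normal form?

Adjoining -2x + 16/5z - 57/5 makes the ideal the whole ring: the system is inconsistent.

First compute the reduced Gröbner basis of I by Buchberger's algorithm.
f_1 = 5xz - 1/2y - 12z + 34, LT = xz.
f_2 = -5x + 8z - 21, LT = x.

S(f_1,f_2): lcm = xz. S = 8/5z^2 - 1/10y - 33/5z + 34/5.
  reduce S modulo (f_1, f_2):
  remainder 8/5z^2 - 1/10y - 33/5z + 34/5 ≠ 0; add h_3 = 8/5z^2 - 1/10y - 33/5z + 34/5 to the basis.

The other S-polynomials (S(f_1,h_3), S(f_2,h_3)) all reduce to 0 modulo the current basis, so we have a Gröbner basis.
Inter-reduce: drop elements whose leading term is divisible by another's, tail-reduce, and make monic.
Reduced Gröbner basis: {z^2 - 1/16y - 33/8z + 17/4, x - 8/5z + 21/5}.
Label its elements g_1 = z^2 - 1/16y - 33/8z + 17/4, g_2 = x - 8/5z + 21/5.

Reduce p = -2x + 16/5z - 57/5 modulo G:
  leading term x: subtract (-2)·g_2 from -2x + 16/5z - 57/5 → -3
  leading term 1: no divisor's leading term divides it; move -3 to the remainder.
  normal form = -3.
The normal form is nonzero, so p ∉ I. Since p minus its normal form lies in I, I + (p) = I + (r) where r = -3; decide whether this ideal is the whole ring.
Here r = -3 is a nonzero constant, hence a unit: 1 ∈ I + (p), the Gröbner basis of I + (p) is {1}, and the enlarged system has no common solution — adjoining p is inconsistent.

Ideal membership is decidable via reduction modulo a Gröbner basis.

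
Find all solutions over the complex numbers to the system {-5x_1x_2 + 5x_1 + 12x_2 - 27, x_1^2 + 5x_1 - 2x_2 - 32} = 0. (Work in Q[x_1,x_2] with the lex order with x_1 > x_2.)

Compute a lex Gröbner basis by Buchberger's algorithm.
f_1 = -5x_1x_2 + 5x_1 + 12x_2 - 27, LT = x_1x_2.
f_2 = x_1^2 + 5x_1 - 2x_2 - 32, LT = x_1^2.

S(f_1,f_2): lcm = x_1^2x_2. S = -x_1^2 - 37/5x_1x_2 + 27/5x_1 + 2x_2^2 + 32x_2.
  leading term x_1^2: subtract (-1)·f_2 from -x_1^2 - 37/5x_1x_2 + 27/5x_1 + 2x_2^2 + 32x_2 → -37/5x_1x_2 + 52/5x_1 + 2x_2^2 + 30x_2 - 32
  leading term x_1x_2: subtract (37/25)·f_1 from -37/5x_1x_2 + 52/5x_1 + 2x_2^2 + 30x_2 - 32 → 3x_1 + 2x_2^2 + 306/25x_2 + 199/25
  leading term x_1: no divisor's leading term divides it; move 3x_1 to the remainder.
  leading term x_2^2: no divisor's leading term divides it; move 2x_2^2 to the remainder.
  leading term x_2: no divisor's leading term divides it; move 306/25x_2 to the remainder.
  leading term 1: no divisor's leading term divides it; move 199/25 to the remainder.
  remainder 3x_1 + 2x_2^2 + 306/25x_2 + 199/25 ≠ 0; add h_3 = 3x_1 + 2x_2^2 + 306/25x_2 + 199/25 to the basis.

S(f_1,h_3): lcm = x_1x_2. S = -x_1 - 2/3x_2^3 - 102/25x_2^2 - 379/75x_2 + 27/5.
  leading term x_1: subtract (-1/3)·h_3 from -x_1 - 2/3x_2^3 - 102/25x_2^2 - 379/75x_2 + 27/5 → -2/3x_2^3 - 256/75x_2^2 - 73/75x_2 + 604/75
  leading term x_2^3: no divisor's leading term divides it; move -2/3x_2^3 to the remainder.
  leading term x_2^2: no divisor's leading term divides it; move -256/75x_2^2 to the remainder.
  leading term x_2: no divisor's leading term divides it; move -73/75x_2 to the remainder.
  leading term 1: no divisor's leading term divides it; move 604/75 to the remainder.
  remainder -2/3x_2^3 - 256/75x_2^2 - 73/75x_2 + 604/75 ≠ 0; add h_4 = -2/3x_2^3 - 256/75x_2^2 - 73/75x_2 + 604/75 to the basis.

The other S-polynomials (S(f_2,h_3), S(f_1,h_4), S(f_2,h_4), S(h_3,h_4)) all reduce to 0 modulo the current basis, so we have a Gröbner basis.
Inter-reduce: drop elements whose leading term is divisible by another's, tail-reduce, and make monic.
Reduced Gröbner basis: {x_1 + 2/3x_2^2 + 102/25x_2 + 199/75, x_2^3 + 128/25x_2^2 + 73/50x_2 - 302/25}.

Since the basis is lex-ordered, x_2^3 + 128/25x_2^2 + 73/50x_2 - 302/25 is univariate in x_2. Its roots are {-4, -14/25 + 3*sqrt(926)/50, -3*sqrt(926)/50 - 14/25}. Back-substituting each root into the other basis elements fixes the other coordinates.
  x_2 = -4: the earlier basis element becomes x_1 - 3 = 0, giving x_1 = 3 — point (3, -4).
  x_2 = -14/25 + 3*sqrt(926)/50: the earlier basis element becomes x_1 + 14/5 + sqrt(926)/5 = 0, giving x_1 = -sqrt(926)/5 - 14/5 — point (-sqrt(926)/5 - 14/5, -14/25 + 3*sqrt(926)/50).
  x_2 = -3*sqrt(926)/50 - 14/25: the earlier basis element becomes x_1 - sqrt(926)/5 + 14/5 = 0, giving x_1 = -14/5 + sqrt(926)/5 — point (-14/5 + sqrt(926)/5, -3*sqrt(926)/50 - 14/25).
Substituting each solution back into the original system confirms all equations vanish.

{(3, -4), (-sqrt(926)/5 - 14/5, -14/25 + 3*sqrt(926)/50), (-14/5 + sqrt(926)/5, -3*sqrt(926)/50 - 14/25)}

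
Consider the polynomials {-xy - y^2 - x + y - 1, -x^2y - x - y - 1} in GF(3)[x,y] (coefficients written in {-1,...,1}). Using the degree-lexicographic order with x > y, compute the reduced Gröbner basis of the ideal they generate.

f_1 = -xy - y^2 - x + y - 1, LT = xy.
f_2 = -x^2y - x - y - 1, LT = x^2y.

S(f_1,f_2): lcm = x^2y. S = xy^2 + x^2 - xy - y - 1.
  leading term xy^2: subtract (-y)·f_1 from xy^2 + x^2 - xy - y - 1 → -y^3 + x^2 + xy + y^2 + y - 1
  leading term y^3: no divisor's leading term divides it; move -y^3 to the remainder.
  leading term x^2: no divisor's leading term divides it; move x^2 to the remainder.
  leading term xy: subtract (-1)·f_1 from xy + y^2 + y - 1 → -x - y + 1
  leading term x: no divisor's leading term divides it; move -x to the remainder.
  leading term y: no divisor's leading term divides it; move -y to the remainder.
  leading term 1: no divisor's leading term divides it; move 1 to the remainder.
  remainder -y^3 + x^2 - x - y + 1 ≠ 0; add g_3 = -y^3 + x^2 - x - y + 1 to the basis.

S(f_1,g_3): lcm = xy^3. S = y^4 + x^3 + xy^2 - y^3 - x^2 - xy + y^2 + x.
  leading term y^4: subtract (-y)·g_3 from y^4 + x^3 + xy^2 - y^3 - x^2 - xy + y^2 + x → x^3 + x^2y + xy^2 - y^3 - x^2 + xy + x + y
  leading term x^3: no divisor's leading term divides it; move x^3 to the remainder.
  leading term x^2y: subtract (-x)·f_1 from x^2y + xy^2 - y^3 - x^2 + xy + x + y → -y^3 + x^2 - xy + y
  leading term y^3: subtract (1)·g_3 from -y^3 + x^2 - xy + y → -xy + x - y - 1
  leading term xy: subtract (1)·f_1 from -xy + x - y - 1 → y^2 - x + y
  leading term y^2: no divisor's leading term divides it; move y^2 to the remainder.
  leading term x: no divisor's leading term divides it; move -x to the remainder.
  leading term y: no divisor's leading term divides it; move y to the remainder.
  remainder x^3 + y^2 - x + y ≠ 0; add g_4 = x^3 + y^2 - x + y to the basis.

The other S-polynomials (S(f_2,g_3), S(f_1,g_4), S(f_2,g_4), S(g_3,g_4)) all reduce to 0 modulo the current basis, so we have a Gröbner basis.
Inter-reduce: drop elements whose leading term is divisible by another's, tail-reduce, and make monic.

G = {x^3 + y^2 - x + y, y^3 - x^2 + x + y - 1, xy + y^2 + x - y + 1}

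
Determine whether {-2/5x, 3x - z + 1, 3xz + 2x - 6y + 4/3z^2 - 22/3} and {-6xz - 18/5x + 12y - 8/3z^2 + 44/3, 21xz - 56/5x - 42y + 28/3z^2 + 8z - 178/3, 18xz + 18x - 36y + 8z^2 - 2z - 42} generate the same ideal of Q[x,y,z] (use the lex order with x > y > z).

Two ideals are equal iff their reduced Gröbner bases coincide (the reduced basis is unique for a fixed ordering).
Buchberger on the first generating set:
f_1 = -2/5x, LT = x.
f_2 = 3x - z + 1, LT = x.
f_3 = 3xz + 2x - 6y + 4/3z^2 - 22/3, LT = xz.

S(f_1,f_2): lcm = x. S = 1/3z - 1/3.
  leading term z: no divisor's leading term divides it; move 1/3z to the remainder.
  leading term 1: no divisor's leading term divides it; move -1/3 to the remainder.
  remainder 1/3z - 1/3 ≠ 0; add g_4 = 1/3z - 1/3 to the basis.

S(f_1,f_3): lcm = xz. S = -2/3x + 2y - 4/9z^2 + 22/9.
  leading term x: subtract (5/3)·f_1 from -2/3x + 2y - 4/9z^2 + 22/9 → 2y - 4/9z^2 + 22/9
  leading term y: no divisor's leading term divides it; move 2y to the remainder.
  leading term z^2: subtract (-4/3z)·g_4 from -4/9z^2 + 22/9 → -4/9z + 22/9
  leading term z: subtract (-4/3)·g_4 from -4/9z + 22/9 → 2
  leading term 1: no divisor's leading term divides it; move 2 to the remainder.
  remainder 2y + 2 ≠ 0; add g_5 = 2y + 2 to the basis.

The other S-polynomials (S(f_2,f_3), S(f_1,g_4), S(f_2,g_4), S(f_3,g_4), S(f_1,g_5), S(f_2,g_5), S(f_3,g_5), S(g_4,g_5)) all reduce to 0 modulo the current basis, so we have a Gröbner basis.
Inter-reduce: drop elements whose leading term is divisible by another's, tail-reduce, and make monic.
Reduced Gröbner basis: {x, y + 1, z - 1}.

Buchberger on the second generating set:
h_1 = -6xz - 18/5x + 12y - 8/3z^2 + 44/3, LT = xz.
h_2 = 21xz - 56/5x - 42y + 28/3z^2 + 8z - 178/3, LT = xz.
h_3 = 18xz + 18x - 36y + 8z^2 - 2z - 42, LT = xz.

S(h_1,h_2): lcm = xz. S = 17/15x - 8/21z + 8/21.
  leading term x: no divisor's leading term divides it; move 17/15x to the remainder.
  leading term z: no divisor's leading term divides it; move -8/21z to the remainder.
  leading term 1: no divisor's leading term divides it; move 8/21 to the remainder.
  remainder 17/15x - 8/21z + 8/21 ≠ 0; add k_4 = 17/15x - 8/21z + 8/21 to the basis.

S(h_1,h_3): lcm = xz. S = -2/5x + 1/9z - 1/9.
  leading term x: subtract (-6/17)·k_4 from -2/5x + 1/9z - 1/9 → -25/1071z + 25/1071
  leading term z: no divisor's leading term divides it; move -25/1071z to the remainder.
  leading term 1: no divisor's leading term divides it; move 25/1071 to the remainder.
  remainder -25/1071z + 25/1071 ≠ 0; add k_5 = -25/1071z + 25/1071 to the basis.

S(h_1,k_4): lcm = xz. S = 3/5x - 2y + 836/1071z^2 - 40/119z - 22/9.
  leading term x: subtract (9/17)·k_4 from 3/5x - 2y + 836/1071z^2 - 40/119z - 22/9 → -2y + 836/1071z^2 - 16/119z - 2834/1071
  leading term y: no divisor's leading term divides it; move -2y to the remainder.
  leading term z^2: subtract (-836/25z)·k_5 from 836/1071z^2 - 16/119z - 2834/1071 → 692/1071z - 2834/1071
  leading term z: subtract (-692/25)·k_5 from 692/1071z - 2834/1071 → -2
  leading term 1: no divisor's leading term divides it; move -2 to the remainder.
  remainder -2y - 2 ≠ 0; add k_6 = -2y - 2 to the basis.

The other S-polynomials (S(h_2,h_3), S(h_2,k_4), S(h_3,k_4), S(h_1,k_5), S(h_2,k_5), S(h_3,k_5), S(k_4,k_5), S(h_1,k_6), S(h_2,k_6), S(h_3,k_6), S(k_4,k_6), S(k_5,k_6)) all reduce to 0 modulo the current basis, so we have a Gröbner basis.
Inter-reduce: drop elements whose leading term is divisible by another's, tail-reduce, and make monic.
Reduced Gröbner basis: {x, y + 1, z - 1}.

These coincide, so the ideals are equal.
The choice of monomial ordering does not affect the verdict — as long as both bases are computed under the same ordering, their equality decides ideal equality.

Yes, the ideals are equal.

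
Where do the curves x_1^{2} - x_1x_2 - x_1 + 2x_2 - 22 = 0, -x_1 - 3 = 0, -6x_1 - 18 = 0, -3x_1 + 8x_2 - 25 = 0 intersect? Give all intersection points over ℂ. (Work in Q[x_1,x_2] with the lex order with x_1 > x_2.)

Compute a lex Gröbner basis by Buchberger's algorithm.
f_1 = x_1^{2} - x_1x_2 - x_1 + 2x_2 - 22, LT = x_1^{2}.
f_2 = -x_1 - 3, LT = x_1.
f_3 = -6x_1 - 18, LT = x_1.
f_4 = -3x_1 + 8x_2 - 25, LT = x_1.

S(f_1,f_2): lcm = x_1^{2}. S = -x_1x_2 - 4x_1 + 2x_2 - 22.
  leading term x_1x_2: subtract (x_2)·f_2 from -x_1x_2 - 4x_1 + 2x_2 - 22 → -4x_1 + 5x_2 - 22
  leading term x_1: subtract (4)·f_2 from -4x_1 + 5x_2 - 22 → 5x_2 - 10
  leading term x_2: no divisor's leading term divides it; move 5x_2 to the remainder.
  leading term 1: no divisor's leading term divides it; move -10 to the remainder.
  remainder 5x_2 - 10 ≠ 0; add h_5 = 5x_2 - 10 to the basis.

The other S-polynomials (S(f_1,f_3), S(f_1,f_4), S(f_2,f_3), S(f_2,f_4), S(f_3,f_4), S(f_1,h_5), S(f_2,h_5), S(f_3,h_5), S(f_4,h_5)) all reduce to 0 modulo the current basis, so we have a Gröbner basis.
Inter-reduce: drop elements whose leading term is divisible by another's, tail-reduce, and make monic.
Reduced Gröbner basis: {x_1 + 3, x_2 - 2}.

Since the basis is lex-ordered, x_2 - 2 is univariate in x_2. Its roots are {2}. Back-substituting each root into the other basis elements fixes the other coordinates.
  x_2 = 2: the earlier basis element becomes x_1 + 3 = 0, giving x_1 = -3 — point (-3, 2).
Zero-dimensionality of the ideal guarantees finitely many solutions over ℂ.

{(-3, 2)}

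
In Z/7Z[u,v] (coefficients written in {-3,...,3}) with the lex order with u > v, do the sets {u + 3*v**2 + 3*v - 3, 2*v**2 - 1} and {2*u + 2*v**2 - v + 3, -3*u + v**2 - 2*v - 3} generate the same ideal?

For a fixed monomial order, each ideal has a unique reduced Gröbner basis; comparing bases decides equality.
Buchberger on the first generating set:
f_1 = u + 3*v**2 + 3*v - 3, LT = u.
f_2 = 2*v**2 - 1, LT = v**2.

The S-polynomials (S(f_1,f_2)) all reduce to 0 modulo the current basis, so we have a Gröbner basis.
Inter-reduce: drop elements whose leading term is divisible by another's, tail-reduce, and make monic.
Reduced Gröbner basis: {u + 3*v + 2, v**2 + 3}.

Buchberger on the second generating set:
h_1 = 2*u + 2*v**2 - v + 3, LT = u.
h_2 = -3*u + v**2 - 2*v - 3, LT = u.

S(h_1,h_2): lcm = u. S = -v**2 - 3.
  reduce S modulo (h_1, h_2):
  remainder -v**2 - 3 ≠ 0; add k_3 = -v**2 - 3 to the basis.

The other S-polynomials (S(h_1,k_3), S(h_2,k_3)) all reduce to 0 modulo the current basis, so we have a Gröbner basis.
Inter-reduce: drop elements whose leading term is divisible by another's, tail-reduce, and make monic.
Reduced Gröbner basis: {u + 3*v + 2, v**2 + 3}.

These coincide, so the ideals are equal.

Yes, the ideals are equal.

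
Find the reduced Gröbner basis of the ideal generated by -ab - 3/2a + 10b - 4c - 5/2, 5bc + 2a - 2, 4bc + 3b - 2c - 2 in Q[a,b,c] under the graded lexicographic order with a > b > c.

G = {b^2 - 52/15b + 4/5c + 4/5, bc + 3/4b - 1/2c - 1/2, c^2 + 5/32b - 5/48c - 53/48, a - 15/8b + 5/4c + 1/4}

f_1 = -ab - 3/2a + 10b - 4c - 5/2, LT = ab.
f_2 = 5bc + 2a - 2, LT = bc.
f_3 = 4bc + 3b - 2c - 2, LT = bc.

S(f_1,f_2): lcm = abc. S = -2/5a^2 + 3/2ac - 10bc + 4c^2 + 2/5a + 5/2c.
  leading term a^2: no divisor's leading term divides it; move -2/5a^2 to the remainder.
  leading term ac: no divisor's leading term divides it; move 3/2ac to the remainder.
  leading term bc: subtract (-2)·f_2 from -10bc + 4c^2 + 2/5a + 5/2c → 4c^2 + 22/5a + 5/2c - 4
  leading term c^2: no divisor's leading term divides it; move 4c^2 to the remainder.
  leading term a: no divisor's leading term divides it; move 22/5a to the remainder.
  leading term c: no divisor's leading term divides it; move 5/2c to the remainder.
  leading term 1: no divisor's leading term divides it; move -4 to the remainder.
  remainder -2/5a^2 + 3/2ac + 4c^2 + 22/5a + 5/2c - 4 ≠ 0; add g_4 = -2/5a^2 + 3/2ac + 4c^2 + 22/5a + 5/2c - 4 to the basis.

S(f_1,f_3): lcm = abc. S = -3/4ab + 2ac - 10bc + 4c^2 + 1/2a + 5/2c.
  leading term ab: subtract (3/4)·f_1 from -3/4ab + 2ac - 10bc + 4c^2 + 1/2a + 5/2c → 2ac - 10bc + 4c^2 + 13/8a - 15/2b + 11/2c + 15/8
  leading term ac: no divisor's leading term divides it; move 2ac to the remainder.
  leading term bc: subtract (-2)·f_2 from -10bc + 4c^2 + 13/8a - 15/2b + 11/2c + 15/8 → 4c^2 + 45/8a - 15/2b + 11/2c - 17/8
  leading term c^2: no divisor's leading term divides it; move 4c^2 to the remainder.
  leading term a: no divisor's leading term divides it; move 45/8a to the remainder.
  leading term b: no divisor's leading term divides it; move -15/2b to the remainder.
  leading term c: no divisor's leading term divides it; move 11/2c to the remainder.
  leading term 1: no divisor's leading term divides it; move -17/8 to the remainder.
  remainder 2ac + 4c^2 + 45/8a - 15/2b + 11/2c - 17/8 ≠ 0; add g_5 = 2ac + 4c^2 + 45/8a - 15/2b + 11/2c - 17/8 to the basis.

S(f_2,f_3): lcm = bc. S = 2/5a - 3/4b + 1/2c + 1/10.
  leading term a: no divisor's leading term divides it; move 2/5a to the remainder.
  leading term b: no divisor's leading term divides it; move -3/4b to the remainder.
  leading term c: no divisor's leading term divides it; move 1/2c to the remainder.
  leading term 1: no divisor's leading term divides it; move 1/10 to the remainder.
  remainder 2/5a - 3/4b + 1/2c + 1/10 ≠ 0; add g_6 = 2/5a - 3/4b + 1/2c + 1/10 to the basis.

S(f_1,g_5): lcm = abc. S = -2bc^2 - 45/16ab + 3/2ac + 15/4b^2 - 51/4bc + 4c^2 + 17/16b + 5/2c.
  leading term bc^2: subtract (-2/5c)·f_2 from -2bc^2 - 45/16ab + 3/2ac + 15/4b^2 - 51/4bc + 4c^2 + 17/16b + 5/2c → -45/16ab + 23/10ac + 15/4b^2 - 51/4bc + 4c^2 + 17/16b + 17/10c
  leading term ab: subtract (45/16)·f_1 from -45/16ab + 23/10ac + 15/4b^2 - 51/4bc + 4c^2 + 17/16b + 17/10c → 23/10ac + 15/4b^2 - 51/4bc + 4c^2 + 135/32a - 433/16b + 259/20c + 225/32
  leading term ac: subtract (23/20)·g_5 from 23/10ac + 15/4b^2 - 51/4bc + 4c^2 + 135/32a - 433/16b + 259/20c + 225/32 → 15/4b^2 - 51/4bc - 3/5c^2 - 9/4a - 295/16b + 53/8c + 379/40
  leading term b^2: no divisor's leading term divides it; move 15/4b^2 to the remainder.
  leading term bc: subtract (-51/20)·f_2 from -51/4bc - 3/5c^2 - 9/4a - 295/16b + 53/8c + 379/40 → -3/5c^2 + 57/20a - 295/16b + 53/8c + 35/8
  leading term c^2: no divisor's leading term divides it; move -3/5c^2 to the remainder.
  leading term a: subtract (57/8)·g_6 from 57/20a - 295/16b + 53/8c + 35/8 → -419/32b + 49/16c + 293/80
  leading term b: no divisor's leading term divides it; move -419/32b to the remainder.
  leading term c: no divisor's leading term divides it; move 49/16c to the remainder.
  leading term 1: no divisor's leading term divides it; move 293/80 to the remainder.
  remainder 15/4b^2 - 3/5c^2 - 419/32b + 49/16c + 293/80 ≠ 0; add g_7 = 15/4b^2 - 3/5c^2 - 419/32b + 49/16c + 293/80 to the basis.

S(g_4,g_5): lcm = a^2c. S = -23/4ac^2 - 10c^3 - 45/16a^2 + 15/4ab - 55/4ac - 25/4c^2 + 17/16a + 10c.
  leading term ac^2: subtract (-23/8c)·g_5 from -23/4ac^2 - 10c^3 - 45/16a^2 + 15/4ab - 55/4ac - 25/4c^2 + 17/16a + 10c → 3/2c^3 - 45/16a^2 + 15/4ab + 155/64ac - 345/16bc + 153/16c^2 + 17/16a + 249/64c
  leading term c^3: no divisor's leading term divides it; move 3/2c^3 to the remainder.
  leading term a^2: subtract (225/32)·g_4 from -45/16a^2 + 15/4ab + 155/64ac - 345/16bc + 153/16c^2 + 17/16a + 249/64c → 15/4ab - 65/8ac - 345/16bc - 297/16c^2 - 239/8a - 219/16c + 225/8
  leading term ab: subtract (-15/4)·f_1 from 15/4ab - 65/8ac - 345/16bc - 297/16c^2 - 239/8a - 219/16c + 225/8 → -65/8ac - 345/16bc - 297/16c^2 - 71/2a + 75/2b - 459/16c + 75/4
  leading term ac: subtract (-65/16)·g_5 from -65/8ac - 345/16bc - 297/16c^2 - 71/2a + 75/2b - 459/16c + 75/4 → -345/16bc - 37/16c^2 - 1619/128a + 225/32b - 203/32c + 1295/128
  leading term bc: subtract (-69/16)·f_2 from -345/16bc - 37/16c^2 - 1619/128a + 225/32b - 203/32c + 1295/128 → -37/16c^2 - 515/128a + 225/32b - 203/32c + 191/128
  leading term c^2: no divisor's leading term divides it; move -37/16c^2 to the remainder.
  leading term a: subtract (-2575/256)·g_6 from -515/128a + 225/32b - 203/32c + 191/128 → -525/1024b - 673/512c + 1279/512
  leading term b: no divisor's leading term divides it; move -525/1024b to the remainder.
  leading term c: no divisor's leading term divides it; move -673/512c to the remainder.
  leading term 1: no divisor's leading term divides it; move 1279/512 to the remainder.
  remainder 3/2c^3 - 37/16c^2 - 525/1024b - 673/512c + 1279/512 ≠ 0; add g_8 = 3/2c^3 - 37/16c^2 - 525/1024b - 673/512c + 1279/512 to the basis.

S(f_1,g_6): lcm = ab. S = 15/8b^2 - 5/4bc + 3/2a - 41/4b + 4c + 5/2.
  leading term b^2: subtract (1/2)·g_7 from 15/8b^2 - 5/4bc + 3/2a - 41/4b + 4c + 5/2 → -5/4bc + 3/10c^2 + 3/2a - 237/64b + 79/32c + 107/160
  leading term bc: subtract (-1/4)·f_2 from -5/4bc + 3/10c^2 + 3/2a - 237/64b + 79/32c + 107/160 → 3/10c^2 + 2a - 237/64b + 79/32c + 27/160
  leading term c^2: no divisor's leading term divides it; move 3/10c^2 to the remainder.
  leading term a: subtract (5)·g_6 from 2a - 237/64b + 79/32c + 27/160 → 3/64b - 1/32c - 53/160
  leading term b: no divisor's leading term divides it; move 3/64b to the remainder.
  leading term c: no divisor's leading term divides it; move -1/32c to the remainder.
  leading term 1: no divisor's leading term divides it; move -53/160 to the remainder.
  remainder 3/10c^2 + 3/64b - 1/32c - 53/160 ≠ 0; add g_9 = 3/10c^2 + 3/64b - 1/32c - 53/160 to the basis.

The other S-polynomials (S(f_1,g_4), S(f_2,g_4), S(f_3,g_4), S(f_2,g_5), S(f_3,g_5), S(f_2,g_6), S(f_3,g_6), S(g_4,g_6), S(g_5,g_6), S(f_1,g_7), S(f_2,g_7), S(f_3,g_7), S(g_4,g_7), S(g_5,g_7), S(g_6,g_7), S(f_1,g_8), S(f_2,g_8), S(f_3,g_8), S(g_4,g_8), S(g_5,g_8), S(g_6,g_8), S(g_7,g_8), S(f_1,g_9), S(f_2,g_9), S(f_3,g_9), S(g_4,g_9), S(g_5,g_9), S(g_6,g_9), S(g_7,g_9), S(g_8,g_9)) all reduce to 0 modulo the current basis, so we have a Gröbner basis.
Inter-reduce: drop elements whose leading term is divisible by another's, tail-reduce, and make monic.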